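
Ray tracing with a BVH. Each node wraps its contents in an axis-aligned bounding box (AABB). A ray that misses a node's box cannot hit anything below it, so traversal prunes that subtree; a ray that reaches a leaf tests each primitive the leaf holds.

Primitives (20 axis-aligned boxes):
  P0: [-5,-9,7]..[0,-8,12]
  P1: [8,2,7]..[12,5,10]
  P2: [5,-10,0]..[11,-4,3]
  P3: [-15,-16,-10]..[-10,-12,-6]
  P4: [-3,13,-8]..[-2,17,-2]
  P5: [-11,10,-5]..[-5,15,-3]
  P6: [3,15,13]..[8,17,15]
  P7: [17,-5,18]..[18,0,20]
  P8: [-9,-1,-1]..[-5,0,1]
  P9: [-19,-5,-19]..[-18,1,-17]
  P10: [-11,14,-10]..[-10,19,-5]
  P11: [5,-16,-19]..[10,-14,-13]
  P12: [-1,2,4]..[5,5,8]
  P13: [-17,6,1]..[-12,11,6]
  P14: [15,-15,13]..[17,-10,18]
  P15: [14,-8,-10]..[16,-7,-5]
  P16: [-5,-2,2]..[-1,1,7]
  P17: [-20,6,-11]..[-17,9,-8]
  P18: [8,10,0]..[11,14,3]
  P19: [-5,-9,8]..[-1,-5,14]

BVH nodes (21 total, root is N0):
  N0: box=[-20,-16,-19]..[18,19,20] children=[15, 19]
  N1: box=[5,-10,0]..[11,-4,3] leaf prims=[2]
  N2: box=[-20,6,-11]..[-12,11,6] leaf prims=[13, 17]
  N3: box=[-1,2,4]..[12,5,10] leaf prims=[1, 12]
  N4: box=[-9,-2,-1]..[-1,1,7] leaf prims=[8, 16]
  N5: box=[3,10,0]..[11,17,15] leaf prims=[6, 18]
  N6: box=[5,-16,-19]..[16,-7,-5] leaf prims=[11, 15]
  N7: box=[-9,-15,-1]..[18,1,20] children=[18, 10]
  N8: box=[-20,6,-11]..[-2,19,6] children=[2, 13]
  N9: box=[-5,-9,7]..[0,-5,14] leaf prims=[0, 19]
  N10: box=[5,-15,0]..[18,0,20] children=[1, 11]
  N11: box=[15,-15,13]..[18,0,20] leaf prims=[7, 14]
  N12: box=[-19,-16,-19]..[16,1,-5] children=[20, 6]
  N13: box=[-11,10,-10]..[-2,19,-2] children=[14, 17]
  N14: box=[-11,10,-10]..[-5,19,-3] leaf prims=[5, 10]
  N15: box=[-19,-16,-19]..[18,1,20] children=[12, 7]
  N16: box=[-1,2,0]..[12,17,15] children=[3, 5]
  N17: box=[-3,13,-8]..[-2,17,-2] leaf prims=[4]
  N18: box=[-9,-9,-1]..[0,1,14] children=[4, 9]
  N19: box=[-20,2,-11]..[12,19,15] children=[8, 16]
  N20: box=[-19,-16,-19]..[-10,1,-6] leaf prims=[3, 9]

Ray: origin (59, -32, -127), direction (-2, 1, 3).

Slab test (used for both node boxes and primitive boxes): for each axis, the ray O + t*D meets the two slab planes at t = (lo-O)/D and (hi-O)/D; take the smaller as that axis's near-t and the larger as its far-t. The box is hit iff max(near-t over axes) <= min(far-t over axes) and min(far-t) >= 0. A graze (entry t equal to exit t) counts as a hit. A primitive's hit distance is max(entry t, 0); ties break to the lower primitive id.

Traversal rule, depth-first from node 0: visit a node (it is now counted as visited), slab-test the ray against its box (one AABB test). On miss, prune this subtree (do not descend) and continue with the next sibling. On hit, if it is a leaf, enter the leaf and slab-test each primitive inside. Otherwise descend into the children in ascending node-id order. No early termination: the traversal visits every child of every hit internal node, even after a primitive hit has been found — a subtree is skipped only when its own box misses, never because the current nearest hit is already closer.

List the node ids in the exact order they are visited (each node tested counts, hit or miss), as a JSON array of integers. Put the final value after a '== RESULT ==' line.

Walk:
N0 x:[41/2,79/2] y:[16,51] z:[36,49] -> hit [36,79/2], descend [15, 19]
  N15 x:[41/2,39] y:[16,33] z:[36,49] -> miss, prune
  N19 x:[47/2,79/2] y:[34,51] z:[116/3,142/3] -> hit [116/3,79/2], descend [8, 16]
    N8 x:[61/2,79/2] y:[38,51] z:[116/3,133/3] -> hit [116/3,79/2], descend [2, 13]
      N2 x:[71/2,79/2] y:[38,43] z:[116/3,133/3] -> hit [116/3,79/2] leaf, test {P13(miss), P17@t=116/3}
      N13 x:[61/2,35] y:[42,51] z:[39,125/3] -> miss, prune
    N16 x:[47/2,30] y:[34,49] z:[127/3,142/3] -> miss, prune

order=[0, 15, 19, 8, 2, 13, 16]  |boxes|=7  |leaves|=1  hit=P17

== RESULT ==
[0, 15, 19, 8, 2, 13, 16]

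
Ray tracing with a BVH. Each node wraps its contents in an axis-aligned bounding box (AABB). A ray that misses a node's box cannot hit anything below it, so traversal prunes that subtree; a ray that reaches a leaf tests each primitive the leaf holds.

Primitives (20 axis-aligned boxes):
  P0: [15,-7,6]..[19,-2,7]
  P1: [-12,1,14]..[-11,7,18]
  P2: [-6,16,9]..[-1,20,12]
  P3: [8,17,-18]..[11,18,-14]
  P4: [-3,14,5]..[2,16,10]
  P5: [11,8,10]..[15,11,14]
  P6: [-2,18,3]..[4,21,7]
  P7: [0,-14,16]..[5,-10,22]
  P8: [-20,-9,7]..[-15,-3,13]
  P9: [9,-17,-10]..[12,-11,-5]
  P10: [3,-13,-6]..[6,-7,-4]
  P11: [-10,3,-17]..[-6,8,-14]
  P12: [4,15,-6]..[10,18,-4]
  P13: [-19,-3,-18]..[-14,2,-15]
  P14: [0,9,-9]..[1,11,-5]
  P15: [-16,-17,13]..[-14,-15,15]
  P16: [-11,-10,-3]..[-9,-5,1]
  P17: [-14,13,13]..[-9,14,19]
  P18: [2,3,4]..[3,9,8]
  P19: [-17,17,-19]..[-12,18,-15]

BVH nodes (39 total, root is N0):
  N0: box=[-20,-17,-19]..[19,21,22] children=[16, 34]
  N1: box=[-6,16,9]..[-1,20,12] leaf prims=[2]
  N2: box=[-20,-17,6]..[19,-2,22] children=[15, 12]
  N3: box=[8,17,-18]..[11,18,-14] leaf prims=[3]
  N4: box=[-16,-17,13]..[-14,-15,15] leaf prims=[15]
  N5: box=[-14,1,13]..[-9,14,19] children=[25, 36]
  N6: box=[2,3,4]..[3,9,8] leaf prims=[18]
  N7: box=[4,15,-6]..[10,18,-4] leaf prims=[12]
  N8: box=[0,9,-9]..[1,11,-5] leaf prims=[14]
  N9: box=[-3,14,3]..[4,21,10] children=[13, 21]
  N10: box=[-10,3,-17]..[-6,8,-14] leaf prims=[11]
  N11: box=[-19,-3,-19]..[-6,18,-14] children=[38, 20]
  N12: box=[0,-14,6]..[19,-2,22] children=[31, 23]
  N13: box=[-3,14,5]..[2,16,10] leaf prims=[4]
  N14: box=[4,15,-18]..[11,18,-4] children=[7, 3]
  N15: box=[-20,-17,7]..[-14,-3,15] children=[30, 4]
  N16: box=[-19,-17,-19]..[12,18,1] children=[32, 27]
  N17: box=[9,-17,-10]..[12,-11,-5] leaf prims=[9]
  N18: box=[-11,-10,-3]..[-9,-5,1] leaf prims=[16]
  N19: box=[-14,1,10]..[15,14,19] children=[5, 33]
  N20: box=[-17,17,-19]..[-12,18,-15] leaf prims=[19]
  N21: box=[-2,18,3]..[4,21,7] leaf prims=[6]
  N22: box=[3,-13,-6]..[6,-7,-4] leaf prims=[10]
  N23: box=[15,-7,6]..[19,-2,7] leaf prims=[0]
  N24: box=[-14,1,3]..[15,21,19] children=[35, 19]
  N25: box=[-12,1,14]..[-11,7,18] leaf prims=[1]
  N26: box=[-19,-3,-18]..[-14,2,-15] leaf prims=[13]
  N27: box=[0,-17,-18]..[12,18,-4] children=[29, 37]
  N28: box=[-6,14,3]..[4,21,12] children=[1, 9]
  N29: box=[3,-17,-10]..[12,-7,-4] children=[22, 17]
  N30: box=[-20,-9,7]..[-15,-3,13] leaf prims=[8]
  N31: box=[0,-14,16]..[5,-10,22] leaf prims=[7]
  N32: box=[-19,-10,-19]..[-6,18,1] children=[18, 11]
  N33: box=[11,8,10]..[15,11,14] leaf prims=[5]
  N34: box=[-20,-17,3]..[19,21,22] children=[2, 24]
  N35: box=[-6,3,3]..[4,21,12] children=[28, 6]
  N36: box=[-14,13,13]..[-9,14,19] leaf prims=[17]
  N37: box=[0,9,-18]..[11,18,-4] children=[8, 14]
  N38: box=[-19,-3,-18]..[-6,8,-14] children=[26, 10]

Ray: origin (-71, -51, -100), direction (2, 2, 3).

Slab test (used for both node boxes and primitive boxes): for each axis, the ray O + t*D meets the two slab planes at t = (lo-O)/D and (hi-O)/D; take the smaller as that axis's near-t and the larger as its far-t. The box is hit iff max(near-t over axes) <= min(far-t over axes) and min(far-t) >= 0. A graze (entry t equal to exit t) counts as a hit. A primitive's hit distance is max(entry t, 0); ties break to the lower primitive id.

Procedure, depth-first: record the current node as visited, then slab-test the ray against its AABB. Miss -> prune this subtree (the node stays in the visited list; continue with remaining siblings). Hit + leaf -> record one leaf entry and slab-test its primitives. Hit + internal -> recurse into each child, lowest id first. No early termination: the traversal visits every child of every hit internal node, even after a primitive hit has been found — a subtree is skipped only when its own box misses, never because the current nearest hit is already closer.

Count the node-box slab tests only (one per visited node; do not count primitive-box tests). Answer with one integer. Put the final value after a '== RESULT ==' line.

Walk:
N0 x:[51/2,45] y:[17,36] z:[27,122/3] -> hit [27,36], descend [16, 34]
  N16 x:[26,83/2] y:[17,69/2] z:[27,101/3] -> hit [27,101/3], descend [27, 32]
    N27 x:[71/2,83/2] y:[17,69/2] z:[82/3,32] -> miss, prune
    N32 x:[26,65/2] y:[41/2,69/2] z:[27,101/3] -> hit [27,65/2], descend [11, 18]
      N11 x:[26,65/2] y:[24,69/2] z:[27,86/3] -> hit [27,86/3], descend [20, 38]
        N20 x:[27,59/2] y:[34,69/2] z:[27,85/3] -> miss, prune
        N38 x:[26,65/2] y:[24,59/2] z:[82/3,86/3] -> hit [82/3,86/3], descend [10, 26]
          N10 x:[61/2,65/2] y:[27,59/2] z:[83/3,86/3] -> miss, prune
          N26 x:[26,57/2] y:[24,53/2] z:[82/3,85/3] -> miss, prune
      N18 x:[30,31] y:[41/2,23] z:[97/3,101/3] -> miss, prune
  N34 x:[51/2,45] y:[17,36] z:[103/3,122/3] -> hit [103/3,36], descend [2, 24]
    N2 x:[51/2,45] y:[17,49/2] z:[106/3,122/3] -> miss, prune
    N24 x:[57/2,43] y:[26,36] z:[103/3,119/3] -> hit [103/3,36], descend [19, 35]
      N19 x:[57/2,43] y:[26,65/2] z:[110/3,119/3] -> miss, prune
      N35 x:[65/2,75/2] y:[27,36] z:[103/3,112/3] -> hit [103/3,36], descend [6, 28]
        N6 x:[73/2,37] y:[27,30] z:[104/3,36] -> miss, prune
        N28 x:[65/2,75/2] y:[65/2,36] z:[103/3,112/3] -> hit [103/3,36], descend [1, 9]
          N1 x:[65/2,35] y:[67/2,71/2] z:[109/3,112/3] -> miss, prune
          N9 x:[34,75/2] y:[65/2,36] z:[103/3,110/3] -> hit [103/3,36], descend [13, 21]
            N13 x:[34,73/2] y:[65/2,67/2] z:[35,110/3] -> miss, prune
            N21 x:[69/2,75/2] y:[69/2,36] z:[103/3,107/3] -> hit [69/2,107/3] leaf, test {P6@t=69/2}

order=[0, 16, 27, 32, 11, 20, 38, 10, 26, 18, 34, 2, 24, 19, 35, 6, 28, 1, 9, 13, 21]  |boxes|=21  |leaves|=1  hit=P6

== RESULT ==
21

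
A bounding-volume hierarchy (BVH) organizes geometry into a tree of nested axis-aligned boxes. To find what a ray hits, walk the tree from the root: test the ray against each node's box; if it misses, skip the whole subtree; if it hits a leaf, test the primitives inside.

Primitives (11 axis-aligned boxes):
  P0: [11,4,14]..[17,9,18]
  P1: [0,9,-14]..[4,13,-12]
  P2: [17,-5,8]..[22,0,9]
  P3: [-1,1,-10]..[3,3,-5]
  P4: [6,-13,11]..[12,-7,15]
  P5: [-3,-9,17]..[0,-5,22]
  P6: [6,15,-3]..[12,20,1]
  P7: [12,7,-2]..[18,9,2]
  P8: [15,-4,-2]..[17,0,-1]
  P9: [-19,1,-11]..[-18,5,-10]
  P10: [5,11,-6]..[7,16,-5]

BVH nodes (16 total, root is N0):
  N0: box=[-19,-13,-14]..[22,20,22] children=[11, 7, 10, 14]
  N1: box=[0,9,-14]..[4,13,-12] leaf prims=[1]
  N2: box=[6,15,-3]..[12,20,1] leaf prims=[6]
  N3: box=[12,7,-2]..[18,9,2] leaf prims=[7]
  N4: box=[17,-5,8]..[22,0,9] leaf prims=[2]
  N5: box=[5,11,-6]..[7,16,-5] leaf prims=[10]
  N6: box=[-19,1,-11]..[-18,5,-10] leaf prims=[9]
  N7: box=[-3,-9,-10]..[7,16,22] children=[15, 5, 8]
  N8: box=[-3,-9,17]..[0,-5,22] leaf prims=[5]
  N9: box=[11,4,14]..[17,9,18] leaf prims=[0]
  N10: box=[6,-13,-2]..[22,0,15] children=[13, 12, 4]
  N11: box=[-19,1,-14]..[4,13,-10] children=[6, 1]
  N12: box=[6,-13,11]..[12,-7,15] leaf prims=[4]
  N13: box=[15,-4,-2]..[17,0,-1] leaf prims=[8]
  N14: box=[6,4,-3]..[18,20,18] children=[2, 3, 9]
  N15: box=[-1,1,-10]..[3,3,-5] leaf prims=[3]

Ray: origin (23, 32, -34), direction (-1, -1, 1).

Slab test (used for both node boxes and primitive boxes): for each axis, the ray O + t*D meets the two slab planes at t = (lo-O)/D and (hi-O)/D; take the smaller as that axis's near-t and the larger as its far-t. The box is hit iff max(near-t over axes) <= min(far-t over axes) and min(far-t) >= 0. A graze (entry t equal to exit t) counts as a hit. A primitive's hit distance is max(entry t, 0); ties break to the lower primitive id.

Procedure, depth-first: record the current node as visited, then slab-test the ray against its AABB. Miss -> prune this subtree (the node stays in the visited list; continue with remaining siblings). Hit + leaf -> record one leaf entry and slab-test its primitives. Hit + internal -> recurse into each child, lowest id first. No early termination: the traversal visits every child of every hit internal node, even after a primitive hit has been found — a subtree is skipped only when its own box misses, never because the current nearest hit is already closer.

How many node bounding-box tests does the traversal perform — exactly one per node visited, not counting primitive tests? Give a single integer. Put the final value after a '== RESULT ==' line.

Trace the traversal:
N0 x:[1,42] y:[12,45] z:[20,56] -> hit [20,42], descend [7, 10, 11, 14]
  N7 x:[16,26] y:[16,41] z:[24,56] -> hit [24,26], descend [5, 8, 15]
    N5 x:[16,18] y:[16,21] z:[28,29] -> miss, prune
    N8 x:[23,26] y:[37,41] z:[51,56] -> miss, prune
    N15 x:[20,24] y:[29,31] z:[24,29] -> miss, prune
  N10 x:[1,17] y:[32,45] z:[32,49] -> miss, prune
  N11 x:[19,42] y:[19,31] z:[20,24] -> hit [20,24], descend [1, 6]
    N1 x:[19,23] y:[19,23] z:[20,22] -> hit [20,22] leaf, test {P1@t=20}
    N6 x:[41,42] y:[27,31] z:[23,24] -> miss, prune
  N14 x:[5,17] y:[12,28] z:[31,52] -> miss, prune

Visited [0, 7, 5, 8, 15, 10, 11, 1, 6, 14]. Tests: 10 box, 1 leaf. Nearest: P1.

== RESULT ==
10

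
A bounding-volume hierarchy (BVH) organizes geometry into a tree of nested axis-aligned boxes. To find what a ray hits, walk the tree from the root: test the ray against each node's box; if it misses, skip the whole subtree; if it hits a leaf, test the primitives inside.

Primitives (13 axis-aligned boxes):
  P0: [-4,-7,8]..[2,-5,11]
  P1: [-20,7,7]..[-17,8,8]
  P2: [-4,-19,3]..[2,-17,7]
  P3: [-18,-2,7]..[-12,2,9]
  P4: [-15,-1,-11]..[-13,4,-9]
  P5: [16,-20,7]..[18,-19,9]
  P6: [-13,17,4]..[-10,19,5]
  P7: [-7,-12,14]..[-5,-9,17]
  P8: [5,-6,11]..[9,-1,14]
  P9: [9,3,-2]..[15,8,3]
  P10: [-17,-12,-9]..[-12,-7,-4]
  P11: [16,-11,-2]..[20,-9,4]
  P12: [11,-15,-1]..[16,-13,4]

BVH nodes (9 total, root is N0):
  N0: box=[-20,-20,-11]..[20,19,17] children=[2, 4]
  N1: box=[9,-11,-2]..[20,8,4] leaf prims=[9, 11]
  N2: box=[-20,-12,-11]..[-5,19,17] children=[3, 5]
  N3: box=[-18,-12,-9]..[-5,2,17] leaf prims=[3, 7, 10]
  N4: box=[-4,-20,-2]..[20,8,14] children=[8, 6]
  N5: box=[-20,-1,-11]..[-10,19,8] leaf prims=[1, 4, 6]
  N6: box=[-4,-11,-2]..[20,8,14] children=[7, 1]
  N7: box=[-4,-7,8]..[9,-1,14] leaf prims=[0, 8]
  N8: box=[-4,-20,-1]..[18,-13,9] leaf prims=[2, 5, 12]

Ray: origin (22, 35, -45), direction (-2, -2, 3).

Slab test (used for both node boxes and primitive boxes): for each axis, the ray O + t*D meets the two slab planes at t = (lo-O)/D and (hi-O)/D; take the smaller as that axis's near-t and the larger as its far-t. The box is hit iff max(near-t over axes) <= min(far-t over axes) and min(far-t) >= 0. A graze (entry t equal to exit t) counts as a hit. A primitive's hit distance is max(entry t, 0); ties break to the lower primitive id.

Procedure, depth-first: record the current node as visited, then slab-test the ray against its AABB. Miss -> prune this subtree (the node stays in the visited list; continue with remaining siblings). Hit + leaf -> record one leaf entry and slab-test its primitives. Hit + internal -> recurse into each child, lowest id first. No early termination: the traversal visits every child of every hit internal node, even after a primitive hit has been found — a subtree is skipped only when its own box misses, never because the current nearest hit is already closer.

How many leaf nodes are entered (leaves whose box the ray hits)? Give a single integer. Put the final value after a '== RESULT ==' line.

Traverse from the root:
N0 x:[1,21] y:[8,55/2] z:[34/3,62/3] -> hit [34/3,62/3], descend [2, 4]
  N2 x:[27/2,21] y:[8,47/2] z:[34/3,62/3] -> hit [27/2,62/3], descend [3, 5]
    N3 x:[27/2,20] y:[33/2,47/2] z:[12,62/3] -> hit [33/2,20] leaf, test {P3@t=52/3, P7(miss), P10(miss)}
    N5 x:[16,21] y:[8,18] z:[34/3,53/3] -> hit [16,53/3] leaf, test {P1(miss), P4(miss), P6(miss)}
  N4 x:[1,13] y:[27/2,55/2] z:[43/3,59/3] -> miss, prune

5 AABB tests over nodes [0, 2, 3, 5, 4]; 2 leaves entered; closest P3.

== RESULT ==
2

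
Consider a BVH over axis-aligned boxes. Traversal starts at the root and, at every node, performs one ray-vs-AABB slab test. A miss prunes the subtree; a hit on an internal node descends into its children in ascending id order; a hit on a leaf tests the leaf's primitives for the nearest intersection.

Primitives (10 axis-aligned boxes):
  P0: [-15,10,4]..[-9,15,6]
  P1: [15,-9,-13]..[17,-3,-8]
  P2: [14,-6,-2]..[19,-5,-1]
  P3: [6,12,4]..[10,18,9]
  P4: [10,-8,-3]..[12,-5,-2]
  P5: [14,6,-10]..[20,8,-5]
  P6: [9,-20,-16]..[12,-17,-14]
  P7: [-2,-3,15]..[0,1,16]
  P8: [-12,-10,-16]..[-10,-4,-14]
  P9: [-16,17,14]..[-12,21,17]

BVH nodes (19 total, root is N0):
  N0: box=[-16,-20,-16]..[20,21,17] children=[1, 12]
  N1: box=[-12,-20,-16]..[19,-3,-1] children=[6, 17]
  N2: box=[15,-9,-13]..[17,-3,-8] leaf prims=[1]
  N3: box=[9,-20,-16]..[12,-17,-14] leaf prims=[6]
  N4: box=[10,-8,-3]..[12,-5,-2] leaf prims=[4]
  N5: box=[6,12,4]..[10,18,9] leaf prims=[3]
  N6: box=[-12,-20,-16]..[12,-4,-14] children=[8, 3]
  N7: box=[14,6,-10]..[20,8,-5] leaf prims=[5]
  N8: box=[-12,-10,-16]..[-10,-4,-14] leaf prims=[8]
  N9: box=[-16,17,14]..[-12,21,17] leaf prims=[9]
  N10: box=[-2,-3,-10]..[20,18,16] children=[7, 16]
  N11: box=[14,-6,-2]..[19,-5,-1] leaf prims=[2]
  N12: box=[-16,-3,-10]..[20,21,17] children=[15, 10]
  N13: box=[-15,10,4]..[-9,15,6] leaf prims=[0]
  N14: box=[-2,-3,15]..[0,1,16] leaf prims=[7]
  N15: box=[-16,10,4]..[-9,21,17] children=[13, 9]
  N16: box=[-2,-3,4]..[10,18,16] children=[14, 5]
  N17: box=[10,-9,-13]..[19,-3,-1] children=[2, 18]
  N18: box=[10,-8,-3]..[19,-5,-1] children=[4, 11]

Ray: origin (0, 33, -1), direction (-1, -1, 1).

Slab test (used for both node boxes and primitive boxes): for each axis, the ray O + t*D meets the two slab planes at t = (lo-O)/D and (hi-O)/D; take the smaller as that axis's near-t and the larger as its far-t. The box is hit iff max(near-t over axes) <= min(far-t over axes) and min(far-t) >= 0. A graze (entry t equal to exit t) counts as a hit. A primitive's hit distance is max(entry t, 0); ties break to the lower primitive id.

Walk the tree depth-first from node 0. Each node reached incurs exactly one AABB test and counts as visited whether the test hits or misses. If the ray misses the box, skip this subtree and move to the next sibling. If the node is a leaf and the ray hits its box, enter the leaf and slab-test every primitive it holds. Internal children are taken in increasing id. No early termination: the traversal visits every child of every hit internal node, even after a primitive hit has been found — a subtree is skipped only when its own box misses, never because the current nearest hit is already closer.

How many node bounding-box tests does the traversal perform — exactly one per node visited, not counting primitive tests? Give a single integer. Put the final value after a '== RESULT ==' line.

Walk:
N0 x:[-20,16] y:[12,53] z:[-15,18] -> hit [12,16], descend [1, 12]
  N1 x:[-19,12] y:[36,53] z:[-15,0] -> miss, prune
  N12 x:[-20,16] y:[12,36] z:[-9,18] -> hit [12,16], descend [10, 15]
    N10 x:[-20,2] y:[15,36] z:[-9,17] -> miss, prune
    N15 x:[9,16] y:[12,23] z:[5,18] -> hit [12,16], descend [9, 13]
      N9 x:[12,16] y:[12,16] z:[15,18] -> hit [15,16] leaf, test {P9@t=15}
      N13 x:[9,15] y:[18,23] z:[5,7] -> miss, prune

Summary -> nodes [0, 1, 12, 10, 15, 9, 13]; box-tests=7; leaf-entries=1; first=P9

== RESULT ==
7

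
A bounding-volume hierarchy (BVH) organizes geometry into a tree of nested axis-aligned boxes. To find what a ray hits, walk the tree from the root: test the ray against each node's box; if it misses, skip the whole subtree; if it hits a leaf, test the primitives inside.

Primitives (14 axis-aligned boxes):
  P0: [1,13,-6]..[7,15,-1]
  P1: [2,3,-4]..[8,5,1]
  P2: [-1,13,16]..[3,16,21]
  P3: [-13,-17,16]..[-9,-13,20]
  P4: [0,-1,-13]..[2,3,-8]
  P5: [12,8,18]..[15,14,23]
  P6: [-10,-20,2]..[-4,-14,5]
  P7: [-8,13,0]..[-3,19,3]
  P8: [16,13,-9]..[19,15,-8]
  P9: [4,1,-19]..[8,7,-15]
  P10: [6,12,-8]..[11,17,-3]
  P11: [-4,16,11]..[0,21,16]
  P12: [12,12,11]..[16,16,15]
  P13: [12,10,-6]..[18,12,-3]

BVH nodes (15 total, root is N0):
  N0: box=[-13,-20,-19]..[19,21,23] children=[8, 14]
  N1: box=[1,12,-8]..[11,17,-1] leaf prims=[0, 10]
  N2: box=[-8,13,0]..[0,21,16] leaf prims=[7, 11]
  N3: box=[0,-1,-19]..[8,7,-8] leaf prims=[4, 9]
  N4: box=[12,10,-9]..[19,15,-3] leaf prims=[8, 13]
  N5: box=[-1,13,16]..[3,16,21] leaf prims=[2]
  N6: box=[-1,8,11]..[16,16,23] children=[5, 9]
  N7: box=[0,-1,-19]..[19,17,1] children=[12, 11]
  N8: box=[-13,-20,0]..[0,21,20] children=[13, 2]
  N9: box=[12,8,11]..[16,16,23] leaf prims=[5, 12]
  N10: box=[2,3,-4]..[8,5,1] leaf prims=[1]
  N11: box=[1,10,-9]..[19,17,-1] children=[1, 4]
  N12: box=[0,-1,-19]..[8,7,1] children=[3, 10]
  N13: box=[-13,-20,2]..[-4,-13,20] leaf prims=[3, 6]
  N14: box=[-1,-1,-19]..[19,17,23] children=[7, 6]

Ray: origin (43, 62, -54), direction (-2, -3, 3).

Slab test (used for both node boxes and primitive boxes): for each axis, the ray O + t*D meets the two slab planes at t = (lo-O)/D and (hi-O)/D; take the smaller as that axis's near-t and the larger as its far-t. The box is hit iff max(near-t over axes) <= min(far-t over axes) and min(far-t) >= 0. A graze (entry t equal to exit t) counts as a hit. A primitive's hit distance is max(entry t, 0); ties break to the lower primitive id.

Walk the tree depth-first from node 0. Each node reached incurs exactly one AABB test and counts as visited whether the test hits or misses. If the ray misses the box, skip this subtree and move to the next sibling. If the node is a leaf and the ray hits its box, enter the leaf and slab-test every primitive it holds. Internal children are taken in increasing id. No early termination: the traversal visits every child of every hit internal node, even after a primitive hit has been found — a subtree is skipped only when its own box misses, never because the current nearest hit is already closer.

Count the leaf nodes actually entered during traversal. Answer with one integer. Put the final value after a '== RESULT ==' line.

Traverse from the root:
N0 x:[12,28] y:[41/3,82/3] z:[35/3,77/3] -> hit [41/3,77/3], descend [8, 14]
  N8 x:[43/2,28] y:[41/3,82/3] z:[18,74/3] -> hit [43/2,74/3], descend [2, 13]
    N2 x:[43/2,51/2] y:[41/3,49/3] z:[18,70/3] -> miss, prune
    N13 x:[47/2,28] y:[25,82/3] z:[56/3,74/3] -> miss, prune
  N14 x:[12,22] y:[15,21] z:[35/3,77/3] -> hit [15,21], descend [6, 7]
    N6 x:[27/2,22] y:[46/3,18] z:[65/3,77/3] -> miss, prune
    N7 x:[12,43/2] y:[15,21] z:[35/3,55/3] -> hit [15,55/3], descend [11, 12]
      N11 x:[12,21] y:[15,52/3] z:[15,53/3] -> hit [15,52/3], descend [1, 4]
        N1 x:[16,21] y:[15,50/3] z:[46/3,53/3] -> hit [16,50/3] leaf, test {P0(miss), P10@t=16}
        N4 x:[12,31/2] y:[47/3,52/3] z:[15,17] -> miss, prune
      N12 x:[35/2,43/2] y:[55/3,21] z:[35/3,55/3] -> hit [55/3,55/3], descend [3, 10]
        N3 x:[35/2,43/2] y:[55/3,21] z:[35/3,46/3] -> miss, prune
        N10 x:[35/2,41/2] y:[19,59/3] z:[50/3,55/3] -> miss, prune

order=[0, 8, 2, 13, 14, 6, 7, 11, 1, 4, 12, 3, 10]  |boxes|=13  |leaves|=1  hit=P10

== RESULT ==
1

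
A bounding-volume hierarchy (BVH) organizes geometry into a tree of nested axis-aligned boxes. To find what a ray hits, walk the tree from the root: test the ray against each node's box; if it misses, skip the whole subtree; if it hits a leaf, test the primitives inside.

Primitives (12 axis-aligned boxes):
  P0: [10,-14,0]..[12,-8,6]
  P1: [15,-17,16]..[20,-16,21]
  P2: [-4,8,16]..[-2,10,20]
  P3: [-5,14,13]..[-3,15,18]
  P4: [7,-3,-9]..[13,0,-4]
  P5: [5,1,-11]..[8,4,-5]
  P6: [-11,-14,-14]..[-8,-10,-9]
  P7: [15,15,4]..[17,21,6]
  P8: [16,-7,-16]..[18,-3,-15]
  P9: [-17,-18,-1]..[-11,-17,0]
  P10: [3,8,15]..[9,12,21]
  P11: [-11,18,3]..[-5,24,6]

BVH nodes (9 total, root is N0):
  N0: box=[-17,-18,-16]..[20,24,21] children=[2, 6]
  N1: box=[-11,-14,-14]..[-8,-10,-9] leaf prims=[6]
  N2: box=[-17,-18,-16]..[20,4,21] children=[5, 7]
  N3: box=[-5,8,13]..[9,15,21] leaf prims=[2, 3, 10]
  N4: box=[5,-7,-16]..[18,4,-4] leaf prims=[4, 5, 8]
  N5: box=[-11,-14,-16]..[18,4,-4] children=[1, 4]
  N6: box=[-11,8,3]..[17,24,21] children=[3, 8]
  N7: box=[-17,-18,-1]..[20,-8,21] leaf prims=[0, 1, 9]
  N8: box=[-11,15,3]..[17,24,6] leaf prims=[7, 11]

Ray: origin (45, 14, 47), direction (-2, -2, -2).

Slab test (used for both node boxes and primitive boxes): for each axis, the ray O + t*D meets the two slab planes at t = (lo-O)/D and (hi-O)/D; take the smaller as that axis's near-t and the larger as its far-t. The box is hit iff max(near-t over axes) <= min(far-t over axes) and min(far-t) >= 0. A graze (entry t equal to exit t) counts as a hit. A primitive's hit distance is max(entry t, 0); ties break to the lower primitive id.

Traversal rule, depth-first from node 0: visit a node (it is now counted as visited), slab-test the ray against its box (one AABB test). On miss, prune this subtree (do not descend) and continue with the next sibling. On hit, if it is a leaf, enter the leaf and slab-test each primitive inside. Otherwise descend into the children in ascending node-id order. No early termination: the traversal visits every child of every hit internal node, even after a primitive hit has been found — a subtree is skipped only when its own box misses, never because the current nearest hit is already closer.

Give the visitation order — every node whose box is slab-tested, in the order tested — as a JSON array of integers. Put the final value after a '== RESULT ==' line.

Traverse from the root:
N0 x:[25/2,31] y:[-5,16] z:[13,63/2] -> hit [13,16], descend [2, 6]
  N2 x:[25/2,31] y:[5,16] z:[13,63/2] -> hit [13,16], descend [5, 7]
    N5 x:[27/2,28] y:[5,14] z:[51/2,63/2] -> miss, prune
    N7 x:[25/2,31] y:[11,16] z:[13,24] -> hit [13,16] leaf, test {P0(miss), P1@t=15, P9(miss)}
  N6 x:[14,28] y:[-5,3] z:[13,22] -> miss, prune

5 AABB tests over nodes [0, 2, 5, 7, 6]; 1 leaf entered; closest P1.

== RESULT ==
[0, 2, 5, 7, 6]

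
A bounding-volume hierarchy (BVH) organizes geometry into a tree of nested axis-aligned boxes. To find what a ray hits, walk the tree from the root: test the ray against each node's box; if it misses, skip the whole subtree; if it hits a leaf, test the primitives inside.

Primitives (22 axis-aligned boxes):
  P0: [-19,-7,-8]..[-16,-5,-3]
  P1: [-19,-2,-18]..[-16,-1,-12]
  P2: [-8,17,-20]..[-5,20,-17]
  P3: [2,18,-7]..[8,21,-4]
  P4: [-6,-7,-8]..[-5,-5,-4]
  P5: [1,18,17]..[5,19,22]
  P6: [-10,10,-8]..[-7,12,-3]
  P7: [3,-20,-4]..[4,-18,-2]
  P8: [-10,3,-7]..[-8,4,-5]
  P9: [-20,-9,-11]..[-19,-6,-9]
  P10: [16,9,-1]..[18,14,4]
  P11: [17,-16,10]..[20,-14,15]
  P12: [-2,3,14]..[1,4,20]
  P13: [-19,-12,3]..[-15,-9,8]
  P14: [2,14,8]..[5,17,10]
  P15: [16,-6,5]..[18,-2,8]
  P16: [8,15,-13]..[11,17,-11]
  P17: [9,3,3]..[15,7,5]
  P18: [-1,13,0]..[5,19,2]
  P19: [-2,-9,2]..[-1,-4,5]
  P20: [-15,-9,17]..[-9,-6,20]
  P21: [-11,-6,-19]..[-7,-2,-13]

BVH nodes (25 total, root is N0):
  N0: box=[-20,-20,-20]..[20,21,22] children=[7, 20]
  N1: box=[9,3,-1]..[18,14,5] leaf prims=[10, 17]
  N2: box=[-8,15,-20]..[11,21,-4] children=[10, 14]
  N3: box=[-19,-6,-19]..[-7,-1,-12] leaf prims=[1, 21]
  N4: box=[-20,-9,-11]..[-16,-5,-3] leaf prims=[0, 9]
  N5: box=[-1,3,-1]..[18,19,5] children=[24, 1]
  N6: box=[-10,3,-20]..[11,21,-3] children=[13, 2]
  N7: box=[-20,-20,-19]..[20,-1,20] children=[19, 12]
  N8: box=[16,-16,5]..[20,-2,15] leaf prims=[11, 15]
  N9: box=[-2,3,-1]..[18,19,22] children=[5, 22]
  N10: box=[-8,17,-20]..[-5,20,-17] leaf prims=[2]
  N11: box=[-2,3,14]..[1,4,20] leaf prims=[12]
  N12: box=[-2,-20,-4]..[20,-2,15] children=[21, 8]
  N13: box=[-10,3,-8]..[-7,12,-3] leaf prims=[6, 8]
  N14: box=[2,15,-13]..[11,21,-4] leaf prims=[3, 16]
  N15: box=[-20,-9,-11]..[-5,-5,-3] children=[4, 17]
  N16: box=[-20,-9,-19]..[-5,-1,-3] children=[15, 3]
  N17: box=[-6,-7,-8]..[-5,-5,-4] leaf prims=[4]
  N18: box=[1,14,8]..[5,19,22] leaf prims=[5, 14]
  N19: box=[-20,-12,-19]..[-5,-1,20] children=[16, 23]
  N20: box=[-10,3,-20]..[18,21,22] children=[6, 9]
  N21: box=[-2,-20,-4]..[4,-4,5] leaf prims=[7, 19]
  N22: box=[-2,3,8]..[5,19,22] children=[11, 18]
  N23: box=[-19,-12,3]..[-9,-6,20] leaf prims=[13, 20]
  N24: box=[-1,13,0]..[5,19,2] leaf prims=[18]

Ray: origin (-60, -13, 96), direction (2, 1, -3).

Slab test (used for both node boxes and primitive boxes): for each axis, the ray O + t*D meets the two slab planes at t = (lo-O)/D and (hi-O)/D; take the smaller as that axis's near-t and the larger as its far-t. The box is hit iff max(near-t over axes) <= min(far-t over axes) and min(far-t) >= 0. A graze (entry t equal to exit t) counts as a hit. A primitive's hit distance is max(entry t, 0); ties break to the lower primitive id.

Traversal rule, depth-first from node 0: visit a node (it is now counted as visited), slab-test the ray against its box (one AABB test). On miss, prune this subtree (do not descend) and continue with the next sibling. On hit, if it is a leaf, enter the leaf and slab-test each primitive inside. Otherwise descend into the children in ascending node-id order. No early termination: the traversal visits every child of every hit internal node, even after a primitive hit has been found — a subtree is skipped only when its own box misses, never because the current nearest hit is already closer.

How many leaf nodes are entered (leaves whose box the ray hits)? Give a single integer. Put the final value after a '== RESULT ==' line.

Walk:
N0 x:[20,40] y:[-7,34] z:[74/3,116/3] -> hit [74/3,34], descend [7, 20]
  N7 x:[20,40] y:[-7,12] z:[76/3,115/3] -> miss, prune
  N20 x:[25,39] y:[16,34] z:[74/3,116/3] -> hit [25,34], descend [6, 9]
    N6 x:[25,71/2] y:[16,34] z:[33,116/3] -> hit [33,34], descend [2, 13]
      N2 x:[26,71/2] y:[28,34] z:[100/3,116/3] -> hit [100/3,34], descend [10, 14]
        N10 x:[26,55/2] y:[30,33] z:[113/3,116/3] -> miss, prune
        N14 x:[31,71/2] y:[28,34] z:[100/3,109/3] -> hit [100/3,34] leaf, test {P3@t=100/3, P16(miss)}
      N13 x:[25,53/2] y:[16,25] z:[33,104/3] -> miss, prune
    N9 x:[29,39] y:[16,32] z:[74/3,97/3] -> hit [29,32], descend [5, 22]
      N5 x:[59/2,39] y:[16,32] z:[91/3,97/3] -> hit [91/3,32], descend [1, 24]
        N1 x:[69/2,39] y:[16,27] z:[91/3,97/3] -> miss, prune
        N24 x:[59/2,65/2] y:[26,32] z:[94/3,32] -> hit [94/3,32] leaf, test {P18@t=94/3}
      N22 x:[29,65/2] y:[16,32] z:[74/3,88/3] -> hit [29,88/3], descend [11, 18]
        N11 x:[29,61/2] y:[16,17] z:[76/3,82/3] -> miss, prune
        N18 x:[61/2,65/2] y:[27,32] z:[74/3,88/3] -> miss, prune

Visited [0, 7, 20, 6, 2, 10, 14, 13, 9, 5, 1, 24, 22, 11, 18]. Tests: 15 box, 2 leaf. Nearest: P18.

== RESULT ==
2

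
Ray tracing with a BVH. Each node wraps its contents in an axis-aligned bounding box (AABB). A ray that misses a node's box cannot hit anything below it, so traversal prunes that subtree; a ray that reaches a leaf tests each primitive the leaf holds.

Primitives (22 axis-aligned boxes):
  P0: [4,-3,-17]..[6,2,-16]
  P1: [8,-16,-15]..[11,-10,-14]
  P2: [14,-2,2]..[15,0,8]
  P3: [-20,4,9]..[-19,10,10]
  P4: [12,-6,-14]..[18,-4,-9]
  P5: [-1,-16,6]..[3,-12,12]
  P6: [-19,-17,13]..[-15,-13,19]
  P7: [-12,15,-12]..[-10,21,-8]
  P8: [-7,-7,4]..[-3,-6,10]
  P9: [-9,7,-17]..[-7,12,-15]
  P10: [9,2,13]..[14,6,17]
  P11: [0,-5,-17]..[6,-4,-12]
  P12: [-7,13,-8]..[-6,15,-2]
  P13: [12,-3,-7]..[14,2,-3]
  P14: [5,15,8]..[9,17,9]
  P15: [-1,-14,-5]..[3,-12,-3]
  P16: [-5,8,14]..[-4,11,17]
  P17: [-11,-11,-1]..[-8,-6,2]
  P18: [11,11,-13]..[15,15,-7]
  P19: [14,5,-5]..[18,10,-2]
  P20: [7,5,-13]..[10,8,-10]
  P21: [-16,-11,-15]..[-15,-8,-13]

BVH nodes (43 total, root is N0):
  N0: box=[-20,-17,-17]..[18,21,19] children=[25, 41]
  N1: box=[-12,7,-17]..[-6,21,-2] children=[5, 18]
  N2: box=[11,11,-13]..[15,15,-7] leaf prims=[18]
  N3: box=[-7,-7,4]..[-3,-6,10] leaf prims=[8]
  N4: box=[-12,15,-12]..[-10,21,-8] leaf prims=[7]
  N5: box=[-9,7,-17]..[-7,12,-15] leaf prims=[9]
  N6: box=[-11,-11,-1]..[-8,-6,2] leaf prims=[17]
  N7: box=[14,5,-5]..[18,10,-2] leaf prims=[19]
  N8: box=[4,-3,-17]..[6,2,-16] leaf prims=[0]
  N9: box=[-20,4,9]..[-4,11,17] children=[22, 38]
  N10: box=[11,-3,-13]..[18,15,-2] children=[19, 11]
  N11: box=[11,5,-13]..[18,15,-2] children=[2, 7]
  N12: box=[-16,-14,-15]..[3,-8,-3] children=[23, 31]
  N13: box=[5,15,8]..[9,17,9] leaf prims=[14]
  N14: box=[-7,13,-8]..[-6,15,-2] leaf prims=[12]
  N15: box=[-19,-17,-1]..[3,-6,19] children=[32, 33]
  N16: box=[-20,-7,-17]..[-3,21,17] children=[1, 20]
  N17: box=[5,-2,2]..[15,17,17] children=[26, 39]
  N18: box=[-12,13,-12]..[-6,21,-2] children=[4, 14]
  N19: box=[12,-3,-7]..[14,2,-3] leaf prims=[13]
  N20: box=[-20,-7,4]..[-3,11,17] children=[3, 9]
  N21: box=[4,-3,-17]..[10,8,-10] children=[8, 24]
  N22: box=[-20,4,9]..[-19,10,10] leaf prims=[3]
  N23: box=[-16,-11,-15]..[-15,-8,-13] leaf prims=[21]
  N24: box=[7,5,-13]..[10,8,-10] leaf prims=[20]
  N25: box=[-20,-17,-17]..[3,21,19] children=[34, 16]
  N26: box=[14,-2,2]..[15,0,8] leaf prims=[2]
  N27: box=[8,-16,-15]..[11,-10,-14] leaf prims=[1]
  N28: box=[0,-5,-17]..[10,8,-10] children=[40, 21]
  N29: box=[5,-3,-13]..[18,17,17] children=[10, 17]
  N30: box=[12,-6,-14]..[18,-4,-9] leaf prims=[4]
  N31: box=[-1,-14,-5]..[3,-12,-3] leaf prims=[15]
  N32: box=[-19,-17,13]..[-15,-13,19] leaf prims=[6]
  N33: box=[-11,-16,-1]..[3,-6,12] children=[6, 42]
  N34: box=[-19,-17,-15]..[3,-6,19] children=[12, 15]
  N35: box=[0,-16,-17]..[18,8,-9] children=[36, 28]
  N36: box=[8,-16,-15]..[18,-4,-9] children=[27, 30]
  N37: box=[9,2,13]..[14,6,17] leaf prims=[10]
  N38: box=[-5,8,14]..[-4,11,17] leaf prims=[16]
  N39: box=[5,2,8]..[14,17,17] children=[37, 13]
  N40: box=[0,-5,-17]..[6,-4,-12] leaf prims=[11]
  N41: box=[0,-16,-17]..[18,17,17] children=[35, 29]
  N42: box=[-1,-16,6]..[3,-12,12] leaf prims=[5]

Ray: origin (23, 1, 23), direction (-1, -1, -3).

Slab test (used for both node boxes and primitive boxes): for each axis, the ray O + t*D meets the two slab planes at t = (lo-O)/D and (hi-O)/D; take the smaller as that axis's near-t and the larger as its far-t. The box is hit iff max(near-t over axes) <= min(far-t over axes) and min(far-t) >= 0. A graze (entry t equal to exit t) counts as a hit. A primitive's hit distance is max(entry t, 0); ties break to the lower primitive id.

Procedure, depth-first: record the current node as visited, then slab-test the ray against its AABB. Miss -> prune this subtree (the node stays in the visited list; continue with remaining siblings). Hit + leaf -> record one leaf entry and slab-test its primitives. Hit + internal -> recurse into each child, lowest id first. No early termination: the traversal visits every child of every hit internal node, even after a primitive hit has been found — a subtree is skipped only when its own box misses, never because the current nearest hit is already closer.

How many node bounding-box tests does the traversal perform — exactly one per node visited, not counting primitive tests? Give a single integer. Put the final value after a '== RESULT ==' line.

Traverse from the root:
N0 x:[5,43] y:[-20,18] z:[4/3,40/3] -> hit [5,40/3], descend [25, 41]
  N25 x:[20,43] y:[-20,18] z:[4/3,40/3] -> miss, prune
  N41 x:[5,23] y:[-16,17] z:[2,40/3] -> hit [5,40/3], descend [29, 35]
    N29 x:[5,18] y:[-16,4] z:[2,12] -> miss, prune
    N35 x:[5,23] y:[-7,17] z:[32/3,40/3] -> hit [32/3,40/3], descend [28, 36]
      N28 x:[13,23] y:[-7,6] z:[11,40/3] -> miss, prune
      N36 x:[5,15] y:[5,17] z:[32/3,38/3] -> hit [32/3,38/3], descend [27, 30]
        N27 x:[12,15] y:[11,17] z:[37/3,38/3] -> hit [37/3,38/3] leaf, test {P1@t=37/3}
        N30 x:[5,11] y:[5,7] z:[32/3,37/3] -> miss, prune

Summary -> nodes [0, 25, 41, 29, 35, 28, 36, 27, 30]; box-tests=9; leaf-entries=1; first=P1

== RESULT ==
9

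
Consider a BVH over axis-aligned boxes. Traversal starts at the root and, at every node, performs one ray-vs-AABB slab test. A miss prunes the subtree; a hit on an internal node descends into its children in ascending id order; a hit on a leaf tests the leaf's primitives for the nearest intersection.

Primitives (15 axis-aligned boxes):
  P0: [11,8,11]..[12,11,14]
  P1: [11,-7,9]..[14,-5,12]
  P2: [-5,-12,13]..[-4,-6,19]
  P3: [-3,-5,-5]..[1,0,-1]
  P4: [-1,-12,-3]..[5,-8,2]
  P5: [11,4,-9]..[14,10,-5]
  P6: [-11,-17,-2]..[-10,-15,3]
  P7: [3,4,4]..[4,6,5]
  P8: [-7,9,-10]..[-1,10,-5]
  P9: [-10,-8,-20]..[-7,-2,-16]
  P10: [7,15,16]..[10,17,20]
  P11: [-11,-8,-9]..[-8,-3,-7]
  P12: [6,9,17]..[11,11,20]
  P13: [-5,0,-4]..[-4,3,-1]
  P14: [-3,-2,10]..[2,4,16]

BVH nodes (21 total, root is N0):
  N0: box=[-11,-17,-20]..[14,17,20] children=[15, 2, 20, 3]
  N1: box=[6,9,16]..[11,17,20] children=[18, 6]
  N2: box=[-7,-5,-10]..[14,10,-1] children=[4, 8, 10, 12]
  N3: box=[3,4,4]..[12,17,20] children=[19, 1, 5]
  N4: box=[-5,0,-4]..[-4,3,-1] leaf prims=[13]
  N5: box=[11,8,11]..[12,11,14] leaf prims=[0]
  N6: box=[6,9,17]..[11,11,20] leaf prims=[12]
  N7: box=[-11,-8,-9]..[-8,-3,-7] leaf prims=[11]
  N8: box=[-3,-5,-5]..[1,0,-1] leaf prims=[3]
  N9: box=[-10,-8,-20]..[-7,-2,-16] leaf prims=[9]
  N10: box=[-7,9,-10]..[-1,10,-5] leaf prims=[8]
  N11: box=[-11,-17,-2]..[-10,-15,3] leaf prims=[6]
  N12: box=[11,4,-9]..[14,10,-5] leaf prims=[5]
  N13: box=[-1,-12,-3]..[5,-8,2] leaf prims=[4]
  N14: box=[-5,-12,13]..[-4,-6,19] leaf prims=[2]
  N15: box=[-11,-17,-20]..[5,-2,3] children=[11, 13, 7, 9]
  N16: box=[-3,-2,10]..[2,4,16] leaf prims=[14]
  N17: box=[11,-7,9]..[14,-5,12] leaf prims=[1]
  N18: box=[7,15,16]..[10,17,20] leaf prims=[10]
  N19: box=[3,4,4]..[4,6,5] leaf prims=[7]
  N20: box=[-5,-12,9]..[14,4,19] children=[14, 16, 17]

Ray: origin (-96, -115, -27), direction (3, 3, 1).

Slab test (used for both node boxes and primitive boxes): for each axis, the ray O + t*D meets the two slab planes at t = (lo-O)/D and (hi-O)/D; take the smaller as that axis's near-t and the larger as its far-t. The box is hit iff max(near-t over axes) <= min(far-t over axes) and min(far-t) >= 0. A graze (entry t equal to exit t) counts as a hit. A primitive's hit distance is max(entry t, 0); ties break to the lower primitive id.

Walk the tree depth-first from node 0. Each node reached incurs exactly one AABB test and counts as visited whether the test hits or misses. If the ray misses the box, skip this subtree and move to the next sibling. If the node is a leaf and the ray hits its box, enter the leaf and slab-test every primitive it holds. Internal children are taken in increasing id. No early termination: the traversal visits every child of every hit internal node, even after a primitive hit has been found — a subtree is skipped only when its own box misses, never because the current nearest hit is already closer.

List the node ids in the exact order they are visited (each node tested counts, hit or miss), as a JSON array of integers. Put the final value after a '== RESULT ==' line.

Trace the traversal:
N0 x:[85/3,110/3] y:[98/3,44] z:[7,47] -> hit [98/3,110/3], descend [2, 3, 15, 20]
  N2 x:[89/3,110/3] y:[110/3,125/3] z:[17,26] -> miss, prune
  N3 x:[33,36] y:[119/3,44] z:[31,47] -> miss, prune
  N15 x:[85/3,101/3] y:[98/3,113/3] z:[7,30] -> miss, prune
  N20 x:[91/3,110/3] y:[103/3,119/3] z:[36,46] -> hit [36,110/3], descend [14, 16, 17]
    N14 x:[91/3,92/3] y:[103/3,109/3] z:[40,46] -> miss, prune
    N16 x:[31,98/3] y:[113/3,119/3] z:[37,43] -> miss, prune
    N17 x:[107/3,110/3] y:[36,110/3] z:[36,39] -> hit [36,110/3] leaf, test {P1@t=36}

8 AABB tests over nodes [0, 2, 3, 15, 20, 14, 16, 17]; 1 leaf entered; closest P1.

== RESULT ==
[0, 2, 3, 15, 20, 14, 16, 17]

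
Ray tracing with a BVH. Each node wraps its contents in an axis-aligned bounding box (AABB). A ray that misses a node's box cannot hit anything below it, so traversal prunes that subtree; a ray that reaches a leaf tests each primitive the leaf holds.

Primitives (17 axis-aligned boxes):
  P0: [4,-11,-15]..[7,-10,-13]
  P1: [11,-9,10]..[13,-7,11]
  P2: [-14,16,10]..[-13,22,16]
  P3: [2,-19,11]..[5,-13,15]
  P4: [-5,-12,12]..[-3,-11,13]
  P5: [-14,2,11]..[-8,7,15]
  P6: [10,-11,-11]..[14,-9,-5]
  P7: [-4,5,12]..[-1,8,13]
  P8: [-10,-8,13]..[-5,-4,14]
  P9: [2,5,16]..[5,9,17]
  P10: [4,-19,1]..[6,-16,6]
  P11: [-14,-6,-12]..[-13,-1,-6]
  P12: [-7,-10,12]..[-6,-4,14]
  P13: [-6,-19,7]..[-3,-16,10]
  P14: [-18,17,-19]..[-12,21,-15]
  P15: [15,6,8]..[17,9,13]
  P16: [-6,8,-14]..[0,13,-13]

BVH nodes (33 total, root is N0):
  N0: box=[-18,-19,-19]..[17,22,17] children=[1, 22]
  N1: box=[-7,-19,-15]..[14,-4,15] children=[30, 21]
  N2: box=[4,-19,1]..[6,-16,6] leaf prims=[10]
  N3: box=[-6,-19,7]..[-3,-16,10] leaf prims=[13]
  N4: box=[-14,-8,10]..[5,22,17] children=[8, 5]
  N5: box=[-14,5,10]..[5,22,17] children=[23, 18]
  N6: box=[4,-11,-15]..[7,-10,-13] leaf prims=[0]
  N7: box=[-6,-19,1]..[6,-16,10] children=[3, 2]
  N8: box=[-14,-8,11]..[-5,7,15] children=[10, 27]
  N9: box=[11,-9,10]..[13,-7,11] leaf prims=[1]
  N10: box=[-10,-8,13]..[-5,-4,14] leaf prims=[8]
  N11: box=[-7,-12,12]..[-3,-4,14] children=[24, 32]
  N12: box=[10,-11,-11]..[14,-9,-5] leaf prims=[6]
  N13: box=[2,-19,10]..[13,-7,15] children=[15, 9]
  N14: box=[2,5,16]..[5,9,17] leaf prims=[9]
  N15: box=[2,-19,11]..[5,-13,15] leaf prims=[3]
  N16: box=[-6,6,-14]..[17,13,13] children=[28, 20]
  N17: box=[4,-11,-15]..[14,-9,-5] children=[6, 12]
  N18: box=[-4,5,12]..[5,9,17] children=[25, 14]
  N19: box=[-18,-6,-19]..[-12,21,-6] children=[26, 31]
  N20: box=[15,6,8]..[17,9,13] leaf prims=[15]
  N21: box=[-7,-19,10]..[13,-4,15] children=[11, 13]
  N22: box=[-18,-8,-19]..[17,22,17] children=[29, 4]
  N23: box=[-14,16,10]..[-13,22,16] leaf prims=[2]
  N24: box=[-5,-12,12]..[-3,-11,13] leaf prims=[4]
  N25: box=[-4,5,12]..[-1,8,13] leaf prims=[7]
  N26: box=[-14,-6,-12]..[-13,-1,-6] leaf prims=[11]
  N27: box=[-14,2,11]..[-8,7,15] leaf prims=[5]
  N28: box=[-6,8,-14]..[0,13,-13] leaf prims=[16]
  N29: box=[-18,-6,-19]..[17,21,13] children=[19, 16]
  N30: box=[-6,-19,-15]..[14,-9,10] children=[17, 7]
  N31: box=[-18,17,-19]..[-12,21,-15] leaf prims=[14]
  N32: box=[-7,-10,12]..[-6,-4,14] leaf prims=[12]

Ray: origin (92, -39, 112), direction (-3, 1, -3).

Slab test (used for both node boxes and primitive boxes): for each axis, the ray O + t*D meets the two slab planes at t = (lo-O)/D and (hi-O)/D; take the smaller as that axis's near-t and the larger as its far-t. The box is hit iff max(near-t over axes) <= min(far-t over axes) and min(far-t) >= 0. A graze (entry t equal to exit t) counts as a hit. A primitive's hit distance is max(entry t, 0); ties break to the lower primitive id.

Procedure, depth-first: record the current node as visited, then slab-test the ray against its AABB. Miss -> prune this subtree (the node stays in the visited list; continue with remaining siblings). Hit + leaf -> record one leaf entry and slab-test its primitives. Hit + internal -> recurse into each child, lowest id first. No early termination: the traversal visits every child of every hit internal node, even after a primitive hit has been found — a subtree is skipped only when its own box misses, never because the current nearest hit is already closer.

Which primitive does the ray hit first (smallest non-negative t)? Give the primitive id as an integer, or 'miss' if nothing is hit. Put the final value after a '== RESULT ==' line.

Trace the traversal:
N0 x:[25,110/3] y:[20,61] z:[95/3,131/3] -> hit [95/3,110/3], descend [1, 22]
  N1 x:[26,33] y:[20,35] z:[97/3,127/3] -> hit [97/3,33], descend [21, 30]
    N21 x:[79/3,33] y:[20,35] z:[97/3,34] -> hit [97/3,33], descend [11, 13]
      N11 x:[95/3,33] y:[27,35] z:[98/3,100/3] -> hit [98/3,33], descend [24, 32]
        N24 x:[95/3,97/3] y:[27,28] z:[33,100/3] -> miss, prune
        N32 x:[98/3,33] y:[29,35] z:[98/3,100/3] -> hit [98/3,33] leaf, test {P12@t=98/3}
      N13 x:[79/3,30] y:[20,32] z:[97/3,34] -> miss, prune
    N30 x:[26,98/3] y:[20,30] z:[34,127/3] -> miss, prune
  N22 x:[25,110/3] y:[31,61] z:[95/3,131/3] -> hit [95/3,110/3], descend [4, 29]
    N4 x:[29,106/3] y:[31,61] z:[95/3,34] -> hit [95/3,34], descend [5, 8]
      N5 x:[29,106/3] y:[44,61] z:[95/3,34] -> miss, prune
      N8 x:[97/3,106/3] y:[31,46] z:[97/3,101/3] -> hit [97/3,101/3], descend [10, 27]
        N10 x:[97/3,34] y:[31,35] z:[98/3,33] -> hit [98/3,33] leaf, test {P8@t=98/3}
        N27 x:[100/3,106/3] y:[41,46] z:[97/3,101/3] -> miss, prune
    N29 x:[25,110/3] y:[33,60] z:[33,131/3] -> hit [33,110/3], descend [16, 19]
      N16 x:[25,98/3] y:[45,52] z:[33,42] -> miss, prune
      N19 x:[104/3,110/3] y:[33,60] z:[118/3,131/3] -> miss, prune

Visited [0, 1, 21, 11, 24, 32, 13, 30, 22, 4, 5, 8, 10, 27, 29, 16, 19]. Tests: 17 box, 2 leaf. Nearest: P8.

== RESULT ==
8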